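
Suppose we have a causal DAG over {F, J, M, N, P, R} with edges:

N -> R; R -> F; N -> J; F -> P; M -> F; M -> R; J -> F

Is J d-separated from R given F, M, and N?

We examine all 3 paths between J and R:
Path 1: J → F ← M → R
  M is a fork here and M is conditioned on, so the path is blocked at M.
Path 2: J → F ← R
  F is a collider and F is conditioned on, which opens it — no node blocks this path, so it is active.
Path 3: J ← N → R
  N is a fork here and N is conditioned on, so the path is blocked at N.
At least one path is unblocked, so d-separation fails.

No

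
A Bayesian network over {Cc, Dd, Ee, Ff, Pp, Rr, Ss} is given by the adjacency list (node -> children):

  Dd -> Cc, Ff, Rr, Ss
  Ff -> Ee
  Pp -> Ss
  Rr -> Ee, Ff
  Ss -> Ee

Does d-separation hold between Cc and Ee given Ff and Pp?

No

There are 5 undirected paths between Cc and Ee; checking each against the conditioning set {Ff, Pp}:
Path 1: Cc ← Dd → Ff ← Rr → Ee
  Dd is a fork and Dd is not conditioned on; Ff is a collider and Ff is conditioned on, which opens it; Rr is a fork and Rr is not conditioned on — no node blocks this path, so it is active.
Path 2: Cc ← Dd → Ff → Ee
  Ff is a chain here and Ff is conditioned on, so the path is blocked at Ff.
Path 3: Cc ← Dd → Rr → Ff → Ee
  Ff is a chain here and Ff is conditioned on, so the path is blocked at Ff.
Path 4: Cc ← Dd → Rr → Ee
  Dd is a fork and Dd is not conditioned on; Rr is a chain and Rr is not conditioned on — no node blocks this path, so it is active.
Path 5: Cc ← Dd → Ss → Ee
  Dd is a fork and Dd is not conditioned on; Ss is a chain and Ss is not conditioned on — no node blocks this path, so it is active.
At least one path is unblocked, so d-separation fails.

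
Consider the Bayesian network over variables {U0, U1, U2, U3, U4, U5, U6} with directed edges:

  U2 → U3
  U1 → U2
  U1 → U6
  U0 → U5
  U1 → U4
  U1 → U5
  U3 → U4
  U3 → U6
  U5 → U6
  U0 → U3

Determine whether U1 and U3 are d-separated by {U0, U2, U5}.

Yes

There are 6 undirected paths between U1 and U3; checking each against the conditioning set {U0, U2, U5}:
Path 1: U1 → U4 ← U3
  U4 is a collider here and neither U4 nor any of its descendants is conditioned on, so the collider stays closed — the path is blocked at U4.
Path 2: U1 → U5 ← U0 → U3
  U0 is a fork here and U0 is conditioned on, so the path is blocked at U0.
Path 3: U1 → U5 → U6 ← U3
  U5 is a chain here and U5 is conditioned on, so the path is blocked at U5.
Path 4: U1 → U2 → U3
  U2 is a chain here and U2 is conditioned on, so the path is blocked at U2.
Path 5: U1 → U6 ← U5 ← U0 → U3
  U6 is a collider here and neither U6 nor any of its descendants is conditioned on, so the collider stays closed — the path is blocked at U6.
Path 6: U1 → U6 ← U3
  U6 is a collider here and neither U6 nor any of its descendants is conditioned on, so the collider stays closed — the path is blocked at U6.
Every path is blocked, so U1 and U3 are d-separated given {U0, U2, U5}.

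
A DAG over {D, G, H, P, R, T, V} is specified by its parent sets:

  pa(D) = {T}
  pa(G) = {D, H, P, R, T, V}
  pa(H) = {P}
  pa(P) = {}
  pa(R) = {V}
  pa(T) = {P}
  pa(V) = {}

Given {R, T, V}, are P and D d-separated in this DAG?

Enumerating the 6 paths from P to D and testing each for blocking by {R, T, V}:
Path 1: P → T → D
  T is a chain here and T is conditioned on, so the path is blocked at T.
Path 2: P → T → G ← D
  T is a chain here and T is conditioned on, so the path is blocked at T.
Path 3: P → G ← D
  G is a collider here and neither G nor any of its descendants is conditioned on, so the collider stays closed — the path is blocked at G.
Path 4: P → G ← T → D
  G is a collider here and neither G nor any of its descendants is conditioned on, so the collider stays closed — the path is blocked at G.
Path 5: P → H → G ← D
  G is a collider here and neither G nor any of its descendants is conditioned on, so the collider stays closed — the path is blocked at G.
Path 6: P → H → G ← T → D
  G is a collider here and neither G nor any of its descendants is conditioned on, so the collider stays closed — the path is blocked at G.
Since every path is blocked, d-separation holds.

Yes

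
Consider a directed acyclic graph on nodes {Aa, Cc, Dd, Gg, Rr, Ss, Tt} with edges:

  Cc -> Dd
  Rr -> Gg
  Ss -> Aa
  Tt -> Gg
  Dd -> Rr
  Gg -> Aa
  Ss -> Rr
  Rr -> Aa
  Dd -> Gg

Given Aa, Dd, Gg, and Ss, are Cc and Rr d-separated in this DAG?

We examine all 4 paths between Cc and Rr:
  1. Cc → Dd → Gg → Aa ← Ss → Rr — Dd:chain[blocks]; Gg:chain[blocks]; Aa:collider[open]; Ss:fork[blocks] ⇒ blocked
  2. Cc → Dd → Gg → Aa ← Rr — Dd:chain[blocks]; Gg:chain[blocks]; Aa:collider[open] ⇒ blocked
  3. Cc → Dd → Gg ← Rr — Dd:chain[blocks]; Gg:collider[open] ⇒ blocked
  4. Cc → Dd → Rr — Dd:chain[blocks] ⇒ blocked
All paths are blocked; Cc ⊥ Rr | {Aa, Dd, Gg, Ss} holds.

Yes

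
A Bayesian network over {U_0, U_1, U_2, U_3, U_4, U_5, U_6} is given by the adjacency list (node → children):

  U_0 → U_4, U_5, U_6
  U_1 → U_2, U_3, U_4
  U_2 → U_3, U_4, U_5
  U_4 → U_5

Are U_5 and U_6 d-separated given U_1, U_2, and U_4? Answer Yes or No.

We examine all 5 paths between U_5 and U_6:
Path 1: U_5 ← U_2 → U_3 ← U_1 → U_4 ← U_0 → U_6
  U_2 is a fork here and U_2 is conditioned on, so the path is blocked at U_2.
Path 2: U_5 ← U_2 ← U_1 → U_4 ← U_0 → U_6
  U_2 is a chain here and U_2 is conditioned on, so the path is blocked at U_2.
Path 3: U_5 ← U_2 → U_4 ← U_0 → U_6
  U_2 is a fork here and U_2 is conditioned on, so the path is blocked at U_2.
Path 4: U_5 ← U_4 ← U_0 → U_6
  U_4 is a chain here and U_4 is conditioned on, so the path is blocked at U_4.
Path 5: U_5 ← U_0 → U_6
  U_0 is a fork and U_0 is not conditioned on — no node blocks this path, so it is active.
Because an active path exists, U_5 and U_6 are not d-separated.

No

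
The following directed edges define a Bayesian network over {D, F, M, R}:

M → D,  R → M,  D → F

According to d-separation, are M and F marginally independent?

No

There is one path between M and F:
  1. M → D → F — D:chain[open] ⇒ active
At least one path is unblocked, so d-separation fails.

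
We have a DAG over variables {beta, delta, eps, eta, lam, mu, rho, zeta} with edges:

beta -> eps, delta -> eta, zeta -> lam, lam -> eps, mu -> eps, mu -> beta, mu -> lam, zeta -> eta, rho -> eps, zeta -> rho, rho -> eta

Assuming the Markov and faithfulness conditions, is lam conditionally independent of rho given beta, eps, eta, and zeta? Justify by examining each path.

5 paths connect lam and rho; each must be blocked for d-separation to hold:
  1. lam ← zeta → rho — zeta:fork[blocks] ⇒ blocked
  2. lam ← zeta → eta ← rho — zeta:fork[blocks]; eta:collider[open] ⇒ blocked
  3. lam → eps ← rho — eps:collider[open] ⇒ active
  4. lam ← mu → beta → eps ← rho — mu:fork[open]; beta:chain[blocks]; eps:collider[open] ⇒ blocked
  5. lam ← mu → eps ← rho — mu:fork[open]; eps:collider[open] ⇒ active
Since the path lam → eps ← rho is active, lam and rho are not d-separated given {beta, eps, eta, zeta}.

No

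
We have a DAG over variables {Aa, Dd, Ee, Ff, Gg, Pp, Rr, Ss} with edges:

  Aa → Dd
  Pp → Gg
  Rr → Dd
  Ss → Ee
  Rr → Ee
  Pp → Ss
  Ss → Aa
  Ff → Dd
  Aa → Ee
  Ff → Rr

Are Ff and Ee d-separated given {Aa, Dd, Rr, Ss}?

We examine all 6 paths between Ff and Ee:
  1. Ff → Dd ← Aa ← Ss → Ee — Dd:collider[open]; Aa:chain[blocks]; Ss:fork[blocks] ⇒ blocked
  2. Ff → Dd ← Aa → Ee — Dd:collider[open]; Aa:fork[blocks] ⇒ blocked
  3. Ff → Dd ← Rr → Ee — Dd:collider[open]; Rr:fork[blocks] ⇒ blocked
  4. Ff → Rr → Ee — Rr:chain[blocks] ⇒ blocked
  5. Ff → Rr → Dd ← Aa ← Ss → Ee — Rr:chain[blocks]; Dd:collider[open]; Aa:chain[blocks]; Ss:fork[blocks] ⇒ blocked
  6. Ff → Rr → Dd ← Aa → Ee — Rr:chain[blocks]; Dd:collider[open]; Aa:fork[blocks] ⇒ blocked
All paths are blocked; Ff ⊥ Ee | {Aa, Dd, Rr, Ss} holds.

Yes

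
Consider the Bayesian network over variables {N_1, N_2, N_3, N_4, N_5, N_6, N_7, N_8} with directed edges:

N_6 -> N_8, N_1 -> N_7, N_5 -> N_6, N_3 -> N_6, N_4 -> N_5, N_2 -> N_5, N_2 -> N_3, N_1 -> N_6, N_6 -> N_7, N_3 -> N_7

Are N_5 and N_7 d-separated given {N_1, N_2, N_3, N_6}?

Yes — N_5 and N_7 are d-separated given {N_1, N_2, N_3, N_6}.

6 paths connect N_5 and N_7; each must be blocked for d-separation to hold:
  1. N_5 → N_6 ← N_1 → N_7 — N_6:collider[open]; N_1:fork[blocks] ⇒ blocked
  2. N_5 → N_6 ← N_3 → N_7 — N_6:collider[open]; N_3:fork[blocks] ⇒ blocked
  3. N_5 → N_6 → N_7 — N_6:chain[blocks] ⇒ blocked
  4. N_5 ← N_2 → N_3 → N_6 ← N_1 → N_7 — N_2:fork[blocks]; N_3:chain[blocks]; N_6:collider[open]; N_1:fork[blocks] ⇒ blocked
  5. N_5 ← N_2 → N_3 → N_6 → N_7 — N_2:fork[blocks]; N_3:chain[blocks]; N_6:chain[blocks] ⇒ blocked
  6. N_5 ← N_2 → N_3 → N_7 — N_2:fork[blocks]; N_3:chain[blocks] ⇒ blocked
All paths are blocked; N_5 ⊥ N_7 | {N_1, N_2, N_3, N_6} holds.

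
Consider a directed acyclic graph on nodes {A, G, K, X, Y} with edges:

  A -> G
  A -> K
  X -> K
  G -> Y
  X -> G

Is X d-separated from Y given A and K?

No

We examine all 2 paths between X and Y:
Path 1: X → K ← A → G → Y
  A is a fork here and A is conditioned on, so the path is blocked at A.
Path 2: X → G → Y
  G is a chain and G is not conditioned on — no node blocks this path, so it is active.
At least one path is unblocked, so d-separation fails.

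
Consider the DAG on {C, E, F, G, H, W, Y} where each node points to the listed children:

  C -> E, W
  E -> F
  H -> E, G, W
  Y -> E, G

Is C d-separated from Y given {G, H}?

We examine all 4 paths between C and Y:
Path 1: C → E ← H → G ← Y
  E is a collider here and neither E nor any of its descendants is conditioned on, so the collider stays closed — the path is blocked at E.
Path 2: C → E ← Y
  E is a collider here and neither E nor any of its descendants is conditioned on, so the collider stays closed — the path is blocked at E.
Path 3: C → W ← H → E ← Y
  W is a collider here and neither W nor any of its descendants is conditioned on, so the collider stays closed — the path is blocked at W.
Path 4: C → W ← H → G ← Y
  W is a collider here and neither W nor any of its descendants is conditioned on, so the collider stays closed — the path is blocked at W.
All paths are blocked; C ⊥ Y | {G, H} holds.

Yes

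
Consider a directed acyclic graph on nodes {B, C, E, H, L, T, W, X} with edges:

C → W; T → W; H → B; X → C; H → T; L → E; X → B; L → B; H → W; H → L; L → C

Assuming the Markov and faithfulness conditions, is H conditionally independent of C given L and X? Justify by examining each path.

Enumerating the 6 paths from H to C and testing each for blocking by {L, X}:
Path 1: H → L → B ← X → C
  L is a chain here and L is conditioned on, so the path is blocked at L.
Path 2: H → L → C
  L is a chain here and L is conditioned on, so the path is blocked at L.
Path 3: H → W ← C
  W is a collider here and neither W nor any of its descendants is conditioned on, so the collider stays closed — the path is blocked at W.
Path 4: H → T → W ← C
  W is a collider here and neither W nor any of its descendants is conditioned on, so the collider stays closed — the path is blocked at W.
Path 5: H → B ← L → C
  B is a collider here and neither B nor any of its descendants is conditioned on, so the collider stays closed — the path is blocked at B.
Path 6: H → B ← X → C
  B is a collider here and neither B nor any of its descendants is conditioned on, so the collider stays closed — the path is blocked at B.
Since every path is blocked, d-separation holds.

Yes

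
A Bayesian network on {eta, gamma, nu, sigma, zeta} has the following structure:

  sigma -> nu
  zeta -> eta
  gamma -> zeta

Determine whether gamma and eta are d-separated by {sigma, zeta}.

Only one path connects gamma and eta:
Path 1: gamma → zeta → eta
  zeta is a chain here and zeta is conditioned on, so the path is blocked at zeta.
All paths are blocked; gamma ⊥ eta | {sigma, zeta} holds.

Yes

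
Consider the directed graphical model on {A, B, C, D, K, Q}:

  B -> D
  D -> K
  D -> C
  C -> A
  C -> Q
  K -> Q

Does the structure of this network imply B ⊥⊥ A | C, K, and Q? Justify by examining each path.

Yes

There are 2 undirected paths between B and A; checking each against the conditioning set {C, K, Q}:
Path 1: B → D → K → Q ← C → A
  K is a chain here and K is conditioned on, so the path is blocked at K.
Path 2: B → D → C → A
  C is a chain here and C is conditioned on, so the path is blocked at C.
All paths are blocked; B ⊥ A | {C, K, Q} holds.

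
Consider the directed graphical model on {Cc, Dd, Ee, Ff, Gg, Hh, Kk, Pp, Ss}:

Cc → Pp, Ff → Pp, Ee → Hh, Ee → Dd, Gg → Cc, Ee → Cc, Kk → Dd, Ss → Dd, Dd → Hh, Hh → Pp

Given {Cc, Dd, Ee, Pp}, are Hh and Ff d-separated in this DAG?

There are 3 undirected paths between Hh and Ff; checking each against the conditioning set {Cc, Dd, Ee, Pp}:
Path 1: Hh → Pp ← Ff
  Pp is a collider and Pp is conditioned on, which opens it — no node blocks this path, so it is active.
Path 2: Hh ← Dd ← Ee → Cc → Pp ← Ff
  Dd is a chain here and Dd is conditioned on, so the path is blocked at Dd.
Path 3: Hh ← Ee → Cc → Pp ← Ff
  Ee is a fork here and Ee is conditioned on, so the path is blocked at Ee.
Since the path Hh → Pp ← Ff is active, Hh and Ff are not d-separated given {Cc, Dd, Ee, Pp}.

No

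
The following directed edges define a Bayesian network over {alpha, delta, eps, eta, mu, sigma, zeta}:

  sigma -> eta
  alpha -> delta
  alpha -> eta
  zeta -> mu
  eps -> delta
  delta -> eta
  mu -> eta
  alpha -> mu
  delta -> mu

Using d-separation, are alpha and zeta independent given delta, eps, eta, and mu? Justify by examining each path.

No

5 paths connect alpha and zeta; each must be blocked for d-separation to hold:
Path 1: alpha → delta → mu ← zeta
  delta is a chain here and delta is conditioned on, so the path is blocked at delta.
Path 2: alpha → delta → eta ← mu ← zeta
  delta is a chain here and delta is conditioned on, so the path is blocked at delta.
Path 3: alpha → mu ← zeta
  mu is a collider and mu is conditioned on, which opens it — no node blocks this path, so it is active.
Path 4: alpha → eta ← delta → mu ← zeta
  delta is a fork here and delta is conditioned on, so the path is blocked at delta.
Path 5: alpha → eta ← mu ← zeta
  mu is a chain here and mu is conditioned on, so the path is blocked at mu.
At least one path is unblocked, so d-separation fails.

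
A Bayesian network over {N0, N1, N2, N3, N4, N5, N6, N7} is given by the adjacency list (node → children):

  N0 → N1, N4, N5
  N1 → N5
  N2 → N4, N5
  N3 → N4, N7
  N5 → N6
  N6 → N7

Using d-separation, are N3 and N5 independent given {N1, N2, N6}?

Yes

Enumerating the 4 paths from N3 to N5 and testing each for blocking by {N1, N2, N6}:
Path 1: N3 → N7 ← N6 ← N5
  N7 is a collider here and neither N7 nor any of its descendants is conditioned on, so the collider stays closed — the path is blocked at N7.
Path 2: N3 → N4 ← N2 → N5
  N4 is a collider here and neither N4 nor any of its descendants is conditioned on, so the collider stays closed — the path is blocked at N4.
Path 3: N3 → N4 ← N0 → N5
  N4 is a collider here and neither N4 nor any of its descendants is conditioned on, so the collider stays closed — the path is blocked at N4.
Path 4: N3 → N4 ← N0 → N1 → N5
  N4 is a collider here and neither N4 nor any of its descendants is conditioned on, so the collider stays closed — the path is blocked at N4.
All paths are blocked; N3 ⊥ N5 | {N1, N2, N6} holds.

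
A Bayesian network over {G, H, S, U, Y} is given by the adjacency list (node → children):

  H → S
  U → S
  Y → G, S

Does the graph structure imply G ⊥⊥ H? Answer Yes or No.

Yes

There is one path between G and H:
Path 1: G ← Y → S ← H
  S is a collider here and neither S nor any of its descendants is conditioned on, so the collider stays closed — the path is blocked at S.
Every path is blocked, so G and H are d-separated given ∅.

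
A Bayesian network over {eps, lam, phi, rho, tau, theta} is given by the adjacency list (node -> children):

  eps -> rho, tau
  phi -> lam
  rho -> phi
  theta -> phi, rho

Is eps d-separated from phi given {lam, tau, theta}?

No

We examine all 2 paths between eps and phi:
  1. eps → rho ← theta → phi — rho:collider[open]; theta:fork[blocks] ⇒ blocked
  2. eps → rho → phi — rho:chain[open] ⇒ active
At least one path is unblocked, so d-separation fails.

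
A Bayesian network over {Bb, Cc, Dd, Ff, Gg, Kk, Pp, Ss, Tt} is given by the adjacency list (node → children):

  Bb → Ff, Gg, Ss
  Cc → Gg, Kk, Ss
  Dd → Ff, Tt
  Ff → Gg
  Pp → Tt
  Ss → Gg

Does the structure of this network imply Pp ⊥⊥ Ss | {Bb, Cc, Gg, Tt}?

6 paths connect Pp and Ss; each must be blocked for d-separation to hold:
Path 1: Pp → Tt ← Dd → Ff → Gg ← Cc → Ss
  Cc is a fork here and Cc is conditioned on, so the path is blocked at Cc.
Path 2: Pp → Tt ← Dd → Ff → Gg ← Bb → Ss
  Bb is a fork here and Bb is conditioned on, so the path is blocked at Bb.
Path 3: Pp → Tt ← Dd → Ff → Gg ← Ss
  Tt is a collider and Tt is conditioned on, which opens it; Dd is a fork and Dd is not conditioned on; Ff is a chain and Ff is not conditioned on; Gg is a collider and Gg is conditioned on, which opens it — no node blocks this path, so it is active.
Path 4: Pp → Tt ← Dd → Ff ← Bb → Gg ← Cc → Ss
  Bb is a fork here and Bb is conditioned on, so the path is blocked at Bb.
Path 5: Pp → Tt ← Dd → Ff ← Bb → Gg ← Ss
  Bb is a fork here and Bb is conditioned on, so the path is blocked at Bb.
Path 6: Pp → Tt ← Dd → Ff ← Bb → Ss
  Bb is a fork here and Bb is conditioned on, so the path is blocked at Bb.
At least one path is unblocked, so d-separation fails.

No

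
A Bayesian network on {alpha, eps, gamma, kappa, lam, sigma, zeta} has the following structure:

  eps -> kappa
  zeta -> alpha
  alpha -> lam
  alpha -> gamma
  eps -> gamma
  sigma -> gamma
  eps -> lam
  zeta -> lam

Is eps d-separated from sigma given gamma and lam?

No

We examine all 3 paths between eps and sigma:
Path 1: eps → lam ← zeta → alpha → gamma ← sigma
  lam is a collider and lam is conditioned on, which opens it; zeta is a fork and zeta is not conditioned on; alpha is a chain and alpha is not conditioned on; gamma is a collider and gamma is conditioned on, which opens it — no node blocks this path, so it is active.
Path 2: eps → lam ← alpha → gamma ← sigma
  lam is a collider and lam is conditioned on, which opens it; alpha is a fork and alpha is not conditioned on; gamma is a collider and gamma is conditioned on, which opens it — no node blocks this path, so it is active.
Path 3: eps → gamma ← sigma
  gamma is a collider and gamma is conditioned on, which opens it — no node blocks this path, so it is active.
Because an active path exists, eps and sigma are not d-separated.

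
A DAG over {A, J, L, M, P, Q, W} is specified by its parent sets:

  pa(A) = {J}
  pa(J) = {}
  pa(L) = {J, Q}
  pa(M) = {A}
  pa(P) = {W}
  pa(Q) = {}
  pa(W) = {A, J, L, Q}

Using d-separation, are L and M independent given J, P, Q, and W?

No — L and M are not d-separated given {J, P, Q, W}.

6 paths connect L and M; each must be blocked for d-separation to hold:
Path 1: L ← J → A → M
  J is a fork here and J is conditioned on, so the path is blocked at J.
Path 2: L ← J → W ← A → M
  J is a fork here and J is conditioned on, so the path is blocked at J.
Path 3: L ← Q → W ← A → M
  Q is a fork here and Q is conditioned on, so the path is blocked at Q.
Path 4: L ← Q → W ← J → A → M
  Q is a fork here and Q is conditioned on, so the path is blocked at Q.
Path 5: L → W ← A → M
  W is a collider and W is conditioned on, which opens it; A is a fork and A is not conditioned on — no node blocks this path, so it is active.
Path 6: L → W ← J → A → M
  J is a fork here and J is conditioned on, so the path is blocked at J.
Because an active path exists, L and M are not d-separated.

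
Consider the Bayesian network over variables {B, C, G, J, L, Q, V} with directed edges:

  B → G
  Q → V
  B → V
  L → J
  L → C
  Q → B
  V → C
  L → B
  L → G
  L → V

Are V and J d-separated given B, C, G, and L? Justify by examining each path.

6 paths connect V and J; each must be blocked for d-separation to hold:
  1. V ← L → J — L:fork[blocks] ⇒ blocked
  2. V → C ← L → J — C:collider[open]; L:fork[blocks] ⇒ blocked
  3. V ← B → G ← L → J — B:fork[blocks]; G:collider[open]; L:fork[blocks] ⇒ blocked
  4. V ← B ← L → J — B:chain[blocks]; L:fork[blocks] ⇒ blocked
  5. V ← Q → B → G ← L → J — Q:fork[open]; B:chain[blocks]; G:collider[open]; L:fork[blocks] ⇒ blocked
  6. V ← Q → B ← L → J — Q:fork[open]; B:collider[open]; L:fork[blocks] ⇒ blocked
All paths are blocked; V ⊥ J | {B, C, G, L} holds.

Yes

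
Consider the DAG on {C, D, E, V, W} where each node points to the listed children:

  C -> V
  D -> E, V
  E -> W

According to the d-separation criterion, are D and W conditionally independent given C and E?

Yes — D and W are d-separated given {C, E}.

The only undirected path from D to W is:
  1. D → E → W — E:chain[blocks] ⇒ blocked
All paths are blocked; D ⊥ W | {C, E} holds.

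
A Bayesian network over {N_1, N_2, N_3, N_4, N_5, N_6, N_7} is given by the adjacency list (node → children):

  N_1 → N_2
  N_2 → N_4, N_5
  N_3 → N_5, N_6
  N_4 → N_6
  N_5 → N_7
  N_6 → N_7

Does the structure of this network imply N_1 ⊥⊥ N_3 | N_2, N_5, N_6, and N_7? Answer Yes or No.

Yes

We examine all 4 paths between N_1 and N_3:
Path 1: N_1 → N_2 → N_4 → N_6 ← N_3
  N_2 is a chain here and N_2 is conditioned on, so the path is blocked at N_2.
Path 2: N_1 → N_2 → N_4 → N_6 → N_7 ← N_5 ← N_3
  N_2 is a chain here and N_2 is conditioned on, so the path is blocked at N_2.
Path 3: N_1 → N_2 → N_5 ← N_3
  N_2 is a chain here and N_2 is conditioned on, so the path is blocked at N_2.
Path 4: N_1 → N_2 → N_5 → N_7 ← N_6 ← N_3
  N_2 is a chain here and N_2 is conditioned on, so the path is blocked at N_2.
Since every path is blocked, d-separation holds.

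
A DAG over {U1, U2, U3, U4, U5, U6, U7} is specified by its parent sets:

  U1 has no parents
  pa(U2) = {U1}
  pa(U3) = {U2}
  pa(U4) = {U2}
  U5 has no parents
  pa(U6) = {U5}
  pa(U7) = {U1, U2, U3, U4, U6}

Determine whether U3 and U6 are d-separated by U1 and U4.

Enumerating the 4 paths from U3 to U6 and testing each for blocking by {U1, U4}:
Path 1: U3 ← U2 ← U1 → U7 ← U6
  U1 is a fork here and U1 is conditioned on, so the path is blocked at U1.
Path 2: U3 ← U2 → U7 ← U6
  U7 is a collider here and neither U7 nor any of its descendants is conditioned on, so the collider stays closed — the path is blocked at U7.
Path 3: U3 ← U2 → U4 → U7 ← U6
  U4 is a chain here and U4 is conditioned on, so the path is blocked at U4.
Path 4: U3 → U7 ← U6
  U7 is a collider here and neither U7 nor any of its descendants is conditioned on, so the collider stays closed — the path is blocked at U7.
All paths are blocked; U3 ⊥ U6 | {U1, U4} holds.

Yes — U3 and U6 are d-separated given {U1, U4}.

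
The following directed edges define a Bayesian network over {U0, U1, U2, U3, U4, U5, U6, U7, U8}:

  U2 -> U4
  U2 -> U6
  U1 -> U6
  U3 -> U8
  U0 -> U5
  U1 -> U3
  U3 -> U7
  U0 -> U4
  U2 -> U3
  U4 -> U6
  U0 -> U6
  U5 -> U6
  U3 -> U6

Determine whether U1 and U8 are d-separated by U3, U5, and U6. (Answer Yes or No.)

There are 6 undirected paths between U1 and U8; checking each against the conditioning set {U3, U5, U6}:
Path 1: U1 → U6 ← U2 → U3 → U8
  U3 is a chain here and U3 is conditioned on, so the path is blocked at U3.
Path 2: U1 → U6 ← U0 → U4 ← U2 → U3 → U8
  U3 is a chain here and U3 is conditioned on, so the path is blocked at U3.
Path 3: U1 → U6 ← U3 → U8
  U3 is a fork here and U3 is conditioned on, so the path is blocked at U3.
Path 4: U1 → U6 ← U5 ← U0 → U4 ← U2 → U3 → U8
  U5 is a chain here and U5 is conditioned on, so the path is blocked at U5.
Path 5: U1 → U6 ← U4 ← U2 → U3 → U8
  U3 is a chain here and U3 is conditioned on, so the path is blocked at U3.
Path 6: U1 → U3 → U8
  U3 is a chain here and U3 is conditioned on, so the path is blocked at U3.
Every path is blocked, so U1 and U8 are d-separated given {U3, U5, U6}.

Yes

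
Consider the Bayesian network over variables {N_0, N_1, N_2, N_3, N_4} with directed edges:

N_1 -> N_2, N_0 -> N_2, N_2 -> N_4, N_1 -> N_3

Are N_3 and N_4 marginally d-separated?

No

Only one path connects N_3 and N_4:
Path 1: N_3 ← N_1 → N_2 → N_4
  N_1 is a fork and N_1 is not conditioned on; N_2 is a chain and N_2 is not conditioned on — no node blocks this path, so it is active.
At least one path is unblocked, so d-separation fails.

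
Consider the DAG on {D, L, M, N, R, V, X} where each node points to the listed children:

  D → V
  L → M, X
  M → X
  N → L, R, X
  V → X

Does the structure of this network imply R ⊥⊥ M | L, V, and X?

There are 4 undirected paths between R and M; checking each against the conditioning set {L, V, X}:
Path 1: R ← N → X ← M
  N is a fork and N is not conditioned on; X is a collider and X is conditioned on, which opens it — no node blocks this path, so it is active.
Path 2: R ← N → X ← L → M
  L is a fork here and L is conditioned on, so the path is blocked at L.
Path 3: R ← N → L → M
  L is a chain here and L is conditioned on, so the path is blocked at L.
Path 4: R ← N → L → X ← M
  L is a chain here and L is conditioned on, so the path is blocked at L.
At least one path is unblocked, so d-separation fails.

No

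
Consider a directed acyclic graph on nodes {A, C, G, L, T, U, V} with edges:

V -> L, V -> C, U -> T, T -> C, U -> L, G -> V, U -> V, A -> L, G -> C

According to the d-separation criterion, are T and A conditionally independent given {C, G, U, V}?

Yes

There are 6 undirected paths between T and A; checking each against the conditioning set {C, G, U, V}:
Path 1: T ← U → L ← A
  U is a fork here and U is conditioned on, so the path is blocked at U.
Path 2: T ← U → V → L ← A
  U is a fork here and U is conditioned on, so the path is blocked at U.
Path 3: T → C ← V → L ← A
  V is a fork here and V is conditioned on, so the path is blocked at V.
Path 4: T → C ← V ← U → L ← A
  V is a chain here and V is conditioned on, so the path is blocked at V.
Path 5: T → C ← G → V → L ← A
  G is a fork here and G is conditioned on, so the path is blocked at G.
Path 6: T → C ← G → V ← U → L ← A
  G is a fork here and G is conditioned on, so the path is blocked at G.
All paths are blocked; T ⊥ A | {C, G, U, V} holds.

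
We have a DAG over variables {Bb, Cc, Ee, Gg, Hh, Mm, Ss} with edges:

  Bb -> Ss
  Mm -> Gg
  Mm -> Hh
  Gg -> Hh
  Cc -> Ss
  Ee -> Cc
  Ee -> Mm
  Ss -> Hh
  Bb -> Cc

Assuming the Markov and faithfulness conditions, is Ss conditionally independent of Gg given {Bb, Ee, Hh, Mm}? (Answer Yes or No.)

No

We examine all 6 paths between Ss and Gg:
  1. Ss ← Bb → Cc ← Ee → Mm → Gg — Bb:fork[blocks]; Cc:collider[open]; Ee:fork[blocks]; Mm:chain[blocks] ⇒ blocked
  2. Ss ← Bb → Cc ← Ee → Mm → Hh ← Gg — Bb:fork[blocks]; Cc:collider[open]; Ee:fork[blocks]; Mm:chain[blocks]; Hh:collider[open] ⇒ blocked
  3. Ss ← Cc ← Ee → Mm → Gg — Cc:chain[open]; Ee:fork[blocks]; Mm:chain[blocks] ⇒ blocked
  4. Ss ← Cc ← Ee → Mm → Hh ← Gg — Cc:chain[open]; Ee:fork[blocks]; Mm:chain[blocks]; Hh:collider[open] ⇒ blocked
  5. Ss → Hh ← Gg — Hh:collider[open] ⇒ active
  6. Ss → Hh ← Mm → Gg — Hh:collider[open]; Mm:fork[blocks] ⇒ blocked
At least one path is unblocked, so d-separation fails.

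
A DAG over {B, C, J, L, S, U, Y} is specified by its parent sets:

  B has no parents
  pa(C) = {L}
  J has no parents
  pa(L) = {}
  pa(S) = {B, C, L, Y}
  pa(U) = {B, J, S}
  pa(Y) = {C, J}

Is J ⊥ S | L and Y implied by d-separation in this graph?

No

5 paths connect J and S; each must be blocked for d-separation to hold:
  1. J → U ← B → S — U:collider[blocks]; B:fork[open] ⇒ blocked
  2. J → U ← S — U:collider[blocks] ⇒ blocked
  3. J → Y ← C ← L → S — Y:collider[open]; C:chain[open]; L:fork[blocks] ⇒ blocked
  4. J → Y ← C → S — Y:collider[open]; C:fork[open] ⇒ active
  5. J → Y → S — Y:chain[blocks] ⇒ blocked
At least one path is unblocked, so d-separation fails.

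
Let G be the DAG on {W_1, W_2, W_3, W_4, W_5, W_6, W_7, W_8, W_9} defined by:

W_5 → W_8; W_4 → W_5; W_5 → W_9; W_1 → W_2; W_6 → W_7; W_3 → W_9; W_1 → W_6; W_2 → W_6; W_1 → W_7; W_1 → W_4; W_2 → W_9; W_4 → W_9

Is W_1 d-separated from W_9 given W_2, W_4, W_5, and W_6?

Yes

Enumerating the 5 paths from W_1 to W_9 and testing each for blocking by {W_2, W_4, W_5, W_6}:
  1. W_1 → W_2 → W_9 — W_2:chain[blocks] ⇒ blocked
  2. W_1 → W_6 ← W_2 → W_9 — W_6:collider[open]; W_2:fork[blocks] ⇒ blocked
  3. W_1 → W_4 → W_5 → W_9 — W_4:chain[blocks]; W_5:chain[blocks] ⇒ blocked
  4. W_1 → W_4 → W_9 — W_4:chain[blocks] ⇒ blocked
  5. W_1 → W_7 ← W_6 ← W_2 → W_9 — W_7:collider[blocks]; W_6:chain[blocks]; W_2:fork[blocks] ⇒ blocked
All paths are blocked; W_1 ⊥ W_9 | {W_2, W_4, W_5, W_6} holds.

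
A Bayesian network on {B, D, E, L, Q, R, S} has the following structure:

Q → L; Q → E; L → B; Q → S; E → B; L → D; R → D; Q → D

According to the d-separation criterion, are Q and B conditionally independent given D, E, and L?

Yes — Q and B are d-separated given {D, E, L}.

3 paths connect Q and B; each must be blocked for d-separation to hold:
Path 1: Q → L → B
  L is a chain here and L is conditioned on, so the path is blocked at L.
Path 2: Q → D ← L → B
  L is a fork here and L is conditioned on, so the path is blocked at L.
Path 3: Q → E → B
  E is a chain here and E is conditioned on, so the path is blocked at E.
Since every path is blocked, d-separation holds.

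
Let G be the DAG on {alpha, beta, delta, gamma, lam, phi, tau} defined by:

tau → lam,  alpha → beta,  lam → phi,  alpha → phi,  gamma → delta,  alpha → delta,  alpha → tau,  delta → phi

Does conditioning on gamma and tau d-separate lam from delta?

Yes — lam and delta are d-separated given {gamma, tau}.

Enumerating the 4 paths from lam to delta and testing each for blocking by {gamma, tau}:
  1. lam ← tau ← alpha → phi ← delta — tau:chain[blocks]; alpha:fork[open]; phi:collider[blocks] ⇒ blocked
  2. lam ← tau ← alpha → delta — tau:chain[blocks]; alpha:fork[open] ⇒ blocked
  3. lam → phi ← delta — phi:collider[blocks] ⇒ blocked
  4. lam → phi ← alpha → delta — phi:collider[blocks]; alpha:fork[open] ⇒ blocked
Every path is blocked, so lam and delta are d-separated given {gamma, tau}.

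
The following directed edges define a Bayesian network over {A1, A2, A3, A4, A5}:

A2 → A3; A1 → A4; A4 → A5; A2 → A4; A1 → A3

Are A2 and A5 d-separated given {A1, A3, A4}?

Enumerating the 2 paths from A2 to A5 and testing each for blocking by {A1, A3, A4}:
Path 1: A2 → A3 ← A1 → A4 → A5
  A1 is a fork here and A1 is conditioned on, so the path is blocked at A1.
Path 2: A2 → A4 → A5
  A4 is a chain here and A4 is conditioned on, so the path is blocked at A4.
All paths are blocked; A2 ⊥ A5 | {A1, A3, A4} holds.

Yes — A2 and A5 are d-separated given {A1, A3, A4}.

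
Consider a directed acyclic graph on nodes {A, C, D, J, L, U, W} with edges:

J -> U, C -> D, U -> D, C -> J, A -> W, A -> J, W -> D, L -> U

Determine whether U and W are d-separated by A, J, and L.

Yes

We examine all 4 paths between U and W:
  1. U → D ← C → J ← A → W — D:collider[blocks]; C:fork[open]; J:collider[open]; A:fork[blocks] ⇒ blocked
  2. U → D ← W — D:collider[blocks] ⇒ blocked
  3. U ← J ← C → D ← W — J:chain[blocks]; C:fork[open]; D:collider[blocks] ⇒ blocked
  4. U ← J ← A → W — J:chain[blocks]; A:fork[blocks] ⇒ blocked
Every path is blocked, so U and W are d-separated given {A, J, L}.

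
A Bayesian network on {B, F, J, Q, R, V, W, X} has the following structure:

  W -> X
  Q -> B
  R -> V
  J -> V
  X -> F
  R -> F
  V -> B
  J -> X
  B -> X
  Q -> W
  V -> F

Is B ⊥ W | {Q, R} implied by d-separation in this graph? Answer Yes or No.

Yes

5 paths connect B and W; each must be blocked for d-separation to hold:
  1. B ← Q → W — Q:fork[blocks] ⇒ blocked
  2. B ← V ← R → F ← X ← W — V:chain[open]; R:fork[blocks]; F:collider[blocks]; X:chain[open] ⇒ blocked
  3. B ← V ← J → X ← W — V:chain[open]; J:fork[open]; X:collider[blocks] ⇒ blocked
  4. B ← V → F ← X ← W — V:fork[open]; F:collider[blocks]; X:chain[open] ⇒ blocked
  5. B → X ← W — X:collider[blocks] ⇒ blocked
Every path is blocked, so B and W are d-separated given {Q, R}.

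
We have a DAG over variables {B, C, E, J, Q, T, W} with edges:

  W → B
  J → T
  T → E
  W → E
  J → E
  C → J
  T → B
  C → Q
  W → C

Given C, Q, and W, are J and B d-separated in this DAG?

There are 6 undirected paths between J and B; checking each against the conditioning set {C, Q, W}:
Path 1: J → T → E ← W → B
  E is a collider here and neither E nor any of its descendants is conditioned on, so the collider stays closed — the path is blocked at E.
Path 2: J → T → B
  T is a chain and T is not conditioned on — no node blocks this path, so it is active.
Path 3: J ← C ← W → E ← T → B
  C is a chain here and C is conditioned on, so the path is blocked at C.
Path 4: J ← C ← W → B
  C is a chain here and C is conditioned on, so the path is blocked at C.
Path 5: J → E ← W → B
  E is a collider here and neither E nor any of its descendants is conditioned on, so the collider stays closed — the path is blocked at E.
Path 6: J → E ← T → B
  E is a collider here and neither E nor any of its descendants is conditioned on, so the collider stays closed — the path is blocked at E.
At least one path is unblocked, so d-separation fails.

No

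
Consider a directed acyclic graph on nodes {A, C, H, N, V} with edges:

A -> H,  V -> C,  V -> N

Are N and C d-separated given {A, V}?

Yes

There is one path between N and C:
  1. N ← V → C — V:fork[blocks] ⇒ blocked
Since every path is blocked, d-separation holds.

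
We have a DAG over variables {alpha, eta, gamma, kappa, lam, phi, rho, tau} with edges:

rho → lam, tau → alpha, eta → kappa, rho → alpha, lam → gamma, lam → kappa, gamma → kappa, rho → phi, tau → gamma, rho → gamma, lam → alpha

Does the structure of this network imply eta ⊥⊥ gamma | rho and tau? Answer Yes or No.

Yes

Enumerating the 6 paths from eta to gamma and testing each for blocking by {rho, tau}:
  1. eta → kappa ← lam → alpha ← tau → gamma — kappa:collider[blocks]; lam:fork[open]; alpha:collider[blocks]; tau:fork[blocks] ⇒ blocked
  2. eta → kappa ← lam → alpha ← rho → gamma — kappa:collider[blocks]; lam:fork[open]; alpha:collider[blocks]; rho:fork[blocks] ⇒ blocked
  3. eta → kappa ← lam ← rho → alpha ← tau → gamma — kappa:collider[blocks]; lam:chain[open]; rho:fork[blocks]; alpha:collider[blocks]; tau:fork[blocks] ⇒ blocked
  4. eta → kappa ← lam ← rho → gamma — kappa:collider[blocks]; lam:chain[open]; rho:fork[blocks] ⇒ blocked
  5. eta → kappa ← lam → gamma — kappa:collider[blocks]; lam:fork[open] ⇒ blocked
  6. eta → kappa ← gamma — kappa:collider[blocks] ⇒ blocked
Since every path is blocked, d-separation holds.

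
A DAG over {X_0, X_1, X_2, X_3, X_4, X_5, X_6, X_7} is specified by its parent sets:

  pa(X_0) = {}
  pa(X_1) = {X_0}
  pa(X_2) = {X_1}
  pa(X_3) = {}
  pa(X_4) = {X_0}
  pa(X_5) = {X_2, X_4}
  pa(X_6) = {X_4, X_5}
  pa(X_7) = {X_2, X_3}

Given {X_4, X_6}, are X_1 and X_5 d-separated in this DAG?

No

3 paths connect X_1 and X_5; each must be blocked for d-separation to hold:
  1. X_1 → X_2 → X_5 — X_2:chain[open] ⇒ active
  2. X_1 ← X_0 → X_4 → X_5 — X_0:fork[open]; X_4:chain[blocks] ⇒ blocked
  3. X_1 ← X_0 → X_4 → X_6 ← X_5 — X_0:fork[open]; X_4:chain[blocks]; X_6:collider[open] ⇒ blocked
Since the path X_1 → X_2 → X_5 is active, X_1 and X_5 are not d-separated given {X_4, X_6}.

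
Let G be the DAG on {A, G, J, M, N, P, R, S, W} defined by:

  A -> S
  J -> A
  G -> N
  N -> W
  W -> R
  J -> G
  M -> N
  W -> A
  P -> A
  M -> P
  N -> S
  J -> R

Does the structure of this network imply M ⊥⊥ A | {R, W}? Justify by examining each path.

6 paths connect M and A; each must be blocked for d-separation to hold:
Path 1: M → P → A
  P is a chain and P is not conditioned on — no node blocks this path, so it is active.
Path 2: M → N → S ← A
  S is a collider here and neither S nor any of its descendants is conditioned on, so the collider stays closed — the path is blocked at S.
Path 3: M → N ← G ← J → R ← W → A
  W is a fork here and W is conditioned on, so the path is blocked at W.
Path 4: M → N ← G ← J → A
  N is a collider and its descendant R is conditioned on, which opens it; G is a chain and G is not conditioned on; J is a fork and J is not conditioned on — no node blocks this path, so it is active.
Path 5: M → N → W → R ← J → A
  W is a chain here and W is conditioned on, so the path is blocked at W.
Path 6: M → N → W → A
  W is a chain here and W is conditioned on, so the path is blocked at W.
Since the path M → P → A is active, M and A are not d-separated given {R, W}.

No — M and A are not d-separated given {R, W}.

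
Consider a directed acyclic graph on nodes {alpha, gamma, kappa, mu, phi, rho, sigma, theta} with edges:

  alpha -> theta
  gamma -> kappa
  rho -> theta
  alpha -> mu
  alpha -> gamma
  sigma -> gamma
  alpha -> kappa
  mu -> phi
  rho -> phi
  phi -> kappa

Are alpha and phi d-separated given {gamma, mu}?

We examine all 4 paths between alpha and phi:
Path 1: alpha → theta ← rho → phi
  theta is a collider here and neither theta nor any of its descendants is conditioned on, so the collider stays closed — the path is blocked at theta.
Path 2: alpha → gamma → kappa ← phi
  gamma is a chain here and gamma is conditioned on, so the path is blocked at gamma.
Path 3: alpha → mu → phi
  mu is a chain here and mu is conditioned on, so the path is blocked at mu.
Path 4: alpha → kappa ← phi
  kappa is a collider here and neither kappa nor any of its descendants is conditioned on, so the collider stays closed — the path is blocked at kappa.
Every path is blocked, so alpha and phi are d-separated given {gamma, mu}.

Yes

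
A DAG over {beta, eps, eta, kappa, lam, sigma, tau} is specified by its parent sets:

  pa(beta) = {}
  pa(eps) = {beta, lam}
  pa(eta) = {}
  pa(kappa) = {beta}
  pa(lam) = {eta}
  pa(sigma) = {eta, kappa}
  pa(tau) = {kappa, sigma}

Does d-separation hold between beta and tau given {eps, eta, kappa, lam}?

4 paths connect beta and tau; each must be blocked for d-separation to hold:
Path 1: beta → kappa → sigma → tau
  kappa is a chain here and kappa is conditioned on, so the path is blocked at kappa.
Path 2: beta → kappa → tau
  kappa is a chain here and kappa is conditioned on, so the path is blocked at kappa.
Path 3: beta → eps ← lam ← eta → sigma ← kappa → tau
  lam is a chain here and lam is conditioned on, so the path is blocked at lam.
Path 4: beta → eps ← lam ← eta → sigma → tau
  lam is a chain here and lam is conditioned on, so the path is blocked at lam.
Since every path is blocked, d-separation holds.

Yes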